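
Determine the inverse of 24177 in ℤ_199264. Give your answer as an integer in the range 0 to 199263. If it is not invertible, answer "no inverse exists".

gcd(199264, 24177) by repeated division:
199264 = 8·24177 + 5848
24177 = 4·5848 + 785
5848 = 7·785 + 353
785 = 2·353 + 79
353 = 4·79 + 37
79 = 2·37 + 5
37 = 7·5 + 2
5 = 2·2 + 1
2 = 2·1 + 0
The gcd is 1. Working backward:
1 = 5 − 2·2
1 = −2·37 + 15·5
1 = 15·79 − 32·37
1 = −32·353 + 143·79
1 = 143·785 − 318·353
1 = −318·5848 + 2369·785
1 = 2369·24177 − 9794·5848
1 = −9794·199264 + 80721·24177
So 24177·80721 ≡ 1 (mod 199264).

80721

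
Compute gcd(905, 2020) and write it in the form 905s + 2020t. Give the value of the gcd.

5

Repeated division:
2020 = 2×905 + 210
905 = 4×210 + 65
210 = 3×65 + 15
65 = 4×15 + 5
15 = 3×5 + 0
gcd(905, 2020) = 5.
Express as a combination:
5 = 65 − 4·15
5 = −4·210 + 13·65
5 = 13·905 − 56·210
5 = −56·2020 + 125·905
So 5 = (-56)·2020 + (125)·905.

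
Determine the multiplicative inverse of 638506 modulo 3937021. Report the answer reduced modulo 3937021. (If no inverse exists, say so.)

Compute gcd(638506, 3937021):
3937021 = 6*638506 + 105985
638506 = 6*105985 + 2596
105985 = 40*2596 + 2145
2596 = 1*2145 + 451
2145 = 4*451 + 341
451 = 1*341 + 110
341 = 3*110 + 11
110 = 10*11 + 0
Since gcd = 11 > 1, 638506 is not a unit mod 3937021.

no inverse exists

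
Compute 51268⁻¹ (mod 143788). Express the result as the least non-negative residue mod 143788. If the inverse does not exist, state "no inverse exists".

Euclidean algorithm on 143788, 51268:
143788 = 2·51268 + 41252
51268 = 1·41252 + 10016
41252 = 4·10016 + 1188
10016 = 8·1188 + 512
1188 = 2·512 + 164
512 = 3·164 + 20
164 = 8·20 + 4
20 = 5·4 + 0
Since gcd = 4 > 1, 51268 is not a unit mod 143788.

no inverse exists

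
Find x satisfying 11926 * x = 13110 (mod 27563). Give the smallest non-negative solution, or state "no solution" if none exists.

24481

First find gcd(11926, 27563):
27563 = 2·11926 + 3711
11926 = 3·3711 + 793
3711 = 4·793 + 539
793 = 1·539 + 254
539 = 2·254 + 31
254 = 8·31 + 6
31 = 5·6 + 1
6 = 6·1 + 0
gcd = 1, so a unique solution mod 27563 exists.
Back-substitute for the Bézout coefficients:
1 = 31 − 5·6
1 = −5·254 + 41·31
1 = 41·539 − 87·254
1 = −87·793 + 128·539
1 = 128·3711 − 599·793
1 = −599·11926 + 1925·3711
1 = 1925·27563 − 4449·11926
So 11926·(-4449) ≡ 1 (mod 27563), giving 11926⁻¹ ≡ 23114.
x ≡ 11926⁻¹·13110 ≡ 23114·13110 ≡ 24481 (mod 27563).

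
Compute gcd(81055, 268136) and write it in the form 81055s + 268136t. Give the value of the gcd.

Repeated division:
268136 = 3·81055 + 24971
81055 = 3·24971 + 6142
24971 = 4·6142 + 403
6142 = 15·403 + 97
403 = 4·97 + 15
97 = 6·15 + 7
15 = 2·7 + 1
7 = 7·1 + 0
gcd(81055, 268136) = 1.
Express as a combination:
1 = 15 − 2·7
1 = −2·97 + 13·15
1 = 13·403 − 54·97
1 = −54·6142 + 823·403
1 = 823·24971 − 3346·6142
1 = −3346·81055 + 10861·24971
1 = 10861·268136 − 35929·81055
So 1 = (10861)·268136 + (-35929)·81055.

1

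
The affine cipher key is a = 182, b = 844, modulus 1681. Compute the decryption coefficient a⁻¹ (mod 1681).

508

Run Euclid on (1681, 182):
1681 = 9×182 + 43
182 = 4×43 + 10
43 = 4×10 + 3
10 = 3×3 + 1
3 = 3×1 + 0
gcd = 1, so the inverse exists. Back-substitute:
1 = 10 − 3·3
1 = −3·43 + 13·10
1 = 13·182 − 55·43
1 = −55·1681 + 508·182
So 182·508 ≡ 1 (mod 1681).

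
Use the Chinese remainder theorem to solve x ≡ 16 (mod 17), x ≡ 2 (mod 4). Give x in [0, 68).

Write x = 16 + 17·k. Then 17·k ≡ 2 − 16 ≡ 2 (mod 4).
Need 17⁻¹ mod 4. Extended Euclid on (4, 1):
4 = 4×1 + 0
17⁻¹ ≡ 1 (mod 4), so k ≡ 1·2 ≡ 2 (mod 4).
x = 16 + 17·2 = 50.

50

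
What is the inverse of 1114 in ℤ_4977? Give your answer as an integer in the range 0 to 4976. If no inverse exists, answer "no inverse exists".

3802

Run Euclid on (4977, 1114):
4977 = 4*1114 + 521
1114 = 2*521 + 72
521 = 7*72 + 17
72 = 4*17 + 4
17 = 4*4 + 1
4 = 4*1 + 0
gcd = 1, so the inverse exists. Back-substitute:
1 = 17 − 4·4
1 = −4·72 + 17·17
1 = 17·521 − 123·72
1 = −123·1114 + 263·521
1 = 263·4977 − 1175·1114
So 1114·(-1175) ≡ 1 (mod 4977), and -1175 ≡ 3802 (mod 4977).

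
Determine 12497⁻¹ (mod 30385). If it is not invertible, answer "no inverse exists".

Apply the Euclidean algorithm to 30385 and 12497:
30385 = 2×12497 + 5391
12497 = 2×5391 + 1715
5391 = 3×1715 + 246
1715 = 6×246 + 239
246 = 1×239 + 7
239 = 34×7 + 1
7 = 7×1 + 0
The gcd is 1. Working backward:
1 = 239 − 34·7
1 = −34·246 + 35·239
1 = 35·1715 − 244·246
1 = −244·5391 + 767·1715
1 = 767·12497 − 1778·5391
1 = −1778·30385 + 4323·12497
So 12497·4323 ≡ 1 (mod 30385).

4323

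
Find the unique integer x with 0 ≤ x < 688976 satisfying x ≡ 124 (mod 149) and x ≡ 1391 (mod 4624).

621007

Write x = 124 + 149·k. Then 149·k ≡ 1391 − 124 ≡ 1267 (mod 4624).
Need 149⁻¹ mod 4624. Extended Euclid on (4624, 149):
4624 = 31·149 + 5
149 = 29·5 + 4
5 = 1·4 + 1
4 = 4·1 + 0
Back-substitute:
1 = 5 − 4
1 = −149 + 30·5
1 = 30·4624 − 931·149
149⁻¹ ≡ 3693 (mod 4624), so k ≡ 3693·1267 ≡ 4167 (mod 4624).
x = 124 + 149·4167 = 621007.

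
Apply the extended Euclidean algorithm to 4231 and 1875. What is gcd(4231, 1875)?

Repeated division:
4231 = 2*1875 + 481
1875 = 3*481 + 432
481 = 1*432 + 49
432 = 8*49 + 40
49 = 1*40 + 9
40 = 4*9 + 4
9 = 2*4 + 1
4 = 4*1 + 0
gcd(4231, 1875) = 1.
Express as a combination:
1 = 9 − 2·4
1 = −2·40 + 9·9
1 = 9·49 − 11·40
1 = −11·432 + 97·49
1 = 97·481 − 108·432
1 = −108·1875 + 421·481
1 = 421·4231 − 950·1875
So 1 = (421)·4231 + (-950)·1875.

1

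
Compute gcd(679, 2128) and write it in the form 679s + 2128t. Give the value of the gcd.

Euclidean algorithm:
2128 = 3*679 + 91
679 = 7*91 + 42
91 = 2*42 + 7
42 = 6*7 + 0
gcd(679, 2128) = 7.
Express as a combination:
7 = 91 − 2·42
7 = −2·679 + 15·91
7 = 15·2128 − 47·679
So 7 = (15)·2128 + (-47)·679.

7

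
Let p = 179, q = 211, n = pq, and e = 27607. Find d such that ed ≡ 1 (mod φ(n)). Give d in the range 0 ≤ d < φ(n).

14083

φ(n) = (p−1)(q−1) = 178·210 = 37380.
Need d with 27607·d ≡ 1 (mod 37380). Apply the extended Euclidean algorithm:
37380 = 1*27607 + 9773
27607 = 2*9773 + 8061
9773 = 1*8061 + 1712
8061 = 4*1712 + 1213
1712 = 1*1213 + 499
1213 = 2*499 + 215
499 = 2*215 + 69
215 = 3*69 + 8
69 = 8*8 + 5
8 = 1*5 + 3
5 = 1*3 + 2
3 = 1*2 + 1
2 = 2*1 + 0
Back-substitute:
1 = 3 − 2
1 = −5 + 2·3
1 = 2·8 − 3·5
1 = −3·69 + 26·8
1 = 26·215 − 81·69
1 = −81·499 + 188·215
1 = 188·1213 − 457·499
1 = −457·1712 + 645·1213
1 = 645·8061 − 3037·1712
1 = −3037·9773 + 3682·8061
1 = 3682·27607 − 10401·9773
1 = −10401·37380 + 14083·27607
So 27607·14083 ≡ 1 (mod 37380), hence d = 14083.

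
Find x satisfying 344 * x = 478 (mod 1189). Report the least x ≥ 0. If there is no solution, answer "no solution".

1142

First find gcd(344, 1189):
1189 = 3×344 + 157
344 = 2×157 + 30
157 = 5×30 + 7
30 = 4×7 + 2
7 = 3×2 + 1
2 = 2×1 + 0
gcd = 1, so a unique solution mod 1189 exists.
Back-substitute for the Bézout coefficients:
1 = 7 − 3·2
1 = −3·30 + 13·7
1 = 13·157 − 68·30
1 = −68·344 + 149·157
1 = 149·1189 − 515·344
So 344·(-515) ≡ 1 (mod 1189), giving 344⁻¹ ≡ 674.
x ≡ 344⁻¹·478 ≡ 674·478 ≡ 1142 (mod 1189).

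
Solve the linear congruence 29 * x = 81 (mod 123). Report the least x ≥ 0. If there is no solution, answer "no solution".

First find gcd(29, 123):
123 = 4·29 + 7
29 = 4·7 + 1
7 = 7·1 + 0
gcd = 1, so a unique solution mod 123 exists.
Back-substitute for the Bézout coefficients:
1 = 29 − 4·7
1 = −4·123 + 17·29
So 29·(17) ≡ 1 (mod 123), giving 29⁻¹ ≡ 17.
x ≡ 29⁻¹·81 ≡ 17·81 ≡ 24 (mod 123).

24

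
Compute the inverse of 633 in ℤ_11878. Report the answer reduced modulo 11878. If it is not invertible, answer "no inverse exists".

Extended Euclidean algorithm:
11878 = 18×633 + 484
633 = 1×484 + 149
484 = 3×149 + 37
149 = 4×37 + 1
37 = 37×1 + 0
The gcd is 1. Working backward:
1 = 149 − 4·37
1 = −4·484 + 13·149
1 = 13·633 − 17·484
1 = −17·11878 + 319·633
So 633·319 ≡ 1 (mod 11878).

319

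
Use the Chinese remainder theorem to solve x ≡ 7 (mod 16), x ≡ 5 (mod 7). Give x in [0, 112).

Write x = 7 + 16·k. Then 16·k ≡ 5 − 7 ≡ 5 (mod 7).
Need 16⁻¹ mod 7. Extended Euclid on (7, 2):
7 = 3·2 + 1
2 = 2·1 + 0
Back-substitute:
1 = 7 − 3·2
16⁻¹ ≡ 4 (mod 7), so k ≡ 4·5 ≡ 6 (mod 7).
x = 7 + 16·6 = 103.

103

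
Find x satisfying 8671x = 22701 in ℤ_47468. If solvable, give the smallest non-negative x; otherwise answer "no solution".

19015

First find gcd(8671, 47468):
47468 = 5·8671 + 4113
8671 = 2·4113 + 445
4113 = 9·445 + 108
445 = 4·108 + 13
108 = 8·13 + 4
13 = 3·4 + 1
4 = 4·1 + 0
gcd = 1, so a unique solution mod 47468 exists.
Back-substitute for the Bézout coefficients:
1 = 13 − 3·4
1 = −3·108 + 25·13
1 = 25·445 − 103·108
1 = −103·4113 + 952·445
1 = 952·8671 − 2007·4113
1 = −2007·47468 + 10987·8671
So 8671·(10987) ≡ 1 (mod 47468), giving 8671⁻¹ ≡ 10987.
x ≡ 8671⁻¹·22701 ≡ 10987·22701 ≡ 19015 (mod 47468).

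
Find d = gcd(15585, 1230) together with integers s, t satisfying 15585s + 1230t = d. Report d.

15

Apply Euclid's algorithm to 15585 and 1230:
15585 = 12×1230 + 825
1230 = 1×825 + 405
825 = 2×405 + 15
405 = 27×15 + 0
gcd(15585, 1230) = 15.
Working backward:
15 = 825 − 2·405
15 = −2·1230 + 3·825
15 = 3·15585 − 38·1230
So 15 = (3)·15585 + (-38)·1230.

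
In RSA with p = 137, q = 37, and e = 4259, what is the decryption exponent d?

4235

φ(n) = (p−1)(q−1) = 136·36 = 4896.
Need d with 4259·d ≡ 1 (mod 4896). Apply the extended Euclidean algorithm:
4896 = 1×4259 + 637
4259 = 6×637 + 437
637 = 1×437 + 200
437 = 2×200 + 37
200 = 5×37 + 15
37 = 2×15 + 7
15 = 2×7 + 1
7 = 7×1 + 0
Back-substitute:
1 = 15 − 2·7
1 = −2·37 + 5·15
1 = 5·200 − 27·37
1 = −27·437 + 59·200
1 = 59·637 − 86·437
1 = −86·4259 + 575·637
1 = 575·4896 − 661·4259
So 4259·(-661) ≡ 1 (mod 4896), hence d ≡ -661 ≡ 4235 (mod 4896).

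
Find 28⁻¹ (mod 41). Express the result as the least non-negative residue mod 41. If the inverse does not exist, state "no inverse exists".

22

Extended Euclidean algorithm:
41 = 1·28 + 13
28 = 2·13 + 2
13 = 6·2 + 1
2 = 2·1 + 0
The gcd is 1. Working backward:
1 = 13 − 6·2
1 = −6·28 + 13·13
1 = 13·41 − 19·28
Thus 28·(-19) ≡ 1 (mod 41); reducing, -19 mod 41 = 22.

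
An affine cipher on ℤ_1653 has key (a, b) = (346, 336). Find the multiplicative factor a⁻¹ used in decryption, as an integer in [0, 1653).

43

Extended Euclidean algorithm:
1653 = 4×346 + 269
346 = 1×269 + 77
269 = 3×77 + 38
77 = 2×38 + 1
38 = 38×1 + 0
gcd = 1, so the inverse exists. Back-substitute:
1 = 77 − 2·38
1 = −2·269 + 7·77
1 = 7·346 − 9·269
1 = −9·1653 + 43·346
So 346·43 ≡ 1 (mod 1653).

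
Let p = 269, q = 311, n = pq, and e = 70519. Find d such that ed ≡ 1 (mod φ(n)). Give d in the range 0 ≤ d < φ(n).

φ(n) = (p−1)(q−1) = 268·310 = 83080.
Need d with 70519·d ≡ 1 (mod 83080). Apply the extended Euclidean algorithm:
83080 = 1·70519 + 12561
70519 = 5·12561 + 7714
12561 = 1·7714 + 4847
7714 = 1·4847 + 2867
4847 = 1·2867 + 1980
2867 = 1·1980 + 887
1980 = 2·887 + 206
887 = 4·206 + 63
206 = 3·63 + 17
63 = 3·17 + 12
17 = 1·12 + 5
12 = 2·5 + 2
5 = 2·2 + 1
2 = 2·1 + 0
Back-substitute:
1 = 5 − 2·2
1 = −2·12 + 5·5
1 = 5·17 − 7·12
1 = −7·63 + 26·17
1 = 26·206 − 85·63
1 = −85·887 + 366·206
1 = 366·1980 − 817·887
1 = −817·2867 + 1183·1980
1 = 1183·4847 − 2000·2867
1 = −2000·7714 + 3183·4847
1 = 3183·12561 − 5183·7714
1 = −5183·70519 + 29098·12561
1 = 29098·83080 − 34281·70519
So 70519·(-34281) ≡ 1 (mod 83080), hence d ≡ -34281 ≡ 48799 (mod 83080).

48799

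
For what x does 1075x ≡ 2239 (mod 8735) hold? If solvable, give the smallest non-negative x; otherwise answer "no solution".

gcd(1075, 8735):
8735 = 8·1075 + 135
1075 = 7·135 + 130
135 = 1·130 + 5
130 = 26·5 + 0
gcd = 5, but 5 ∤ 2239, so the congruence has no solution.

no solution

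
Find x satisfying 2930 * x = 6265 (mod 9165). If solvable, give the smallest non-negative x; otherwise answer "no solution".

First find gcd(2930, 9165):
9165 = 3*2930 + 375
2930 = 7*375 + 305
375 = 1*305 + 70
305 = 4*70 + 25
70 = 2*25 + 20
25 = 1*20 + 5
20 = 4*5 + 0
gcd = 5 and 5 | 6265, so solutions exist. Divide through by 5: 586x ≡ 1253 (mod 1833).
Now find 586⁻¹ mod 1833:
1833 = 3*586 + 75
586 = 7*75 + 61
75 = 1*61 + 14
61 = 4*14 + 5
14 = 2*5 + 4
5 = 1*4 + 1
4 = 4*1 + 0
Back-substitute:
1 = 5 − 4
1 = −14 + 3·5
1 = 3·61 − 13·14
1 = −13·75 + 16·61
1 = 16·586 − 125·75
1 = −125·1833 + 391·586
So 586⁻¹ ≡ 391 (mod 1833).
Then x ≡ 391·1253 ≡ 512 (mod 1833); the smallest non-negative solution is x = 512.

512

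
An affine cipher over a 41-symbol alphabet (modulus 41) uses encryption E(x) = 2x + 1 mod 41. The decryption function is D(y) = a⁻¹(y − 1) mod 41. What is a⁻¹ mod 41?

21

Apply the Euclidean algorithm to 41 and 2:
41 = 20×2 + 1
2 = 2×1 + 0
gcd = 1, so the inverse exists. Back-substitute:
1 = 41 − 20·2
Thus 2·(-20) ≡ 1 (mod 41); reducing, -20 mod 41 = 21.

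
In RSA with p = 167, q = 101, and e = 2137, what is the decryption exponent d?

9873

φ(n) = (p−1)(q−1) = 166·100 = 16600.
Need d with 2137·d ≡ 1 (mod 16600). Apply the extended Euclidean algorithm:
16600 = 7·2137 + 1641
2137 = 1·1641 + 496
1641 = 3·496 + 153
496 = 3·153 + 37
153 = 4·37 + 5
37 = 7·5 + 2
5 = 2·2 + 1
2 = 2·1 + 0
Back-substitute:
1 = 5 − 2·2
1 = −2·37 + 15·5
1 = 15·153 − 62·37
1 = −62·496 + 201·153
1 = 201·1641 − 665·496
1 = −665·2137 + 866·1641
1 = 866·16600 − 6727·2137
So 2137·(-6727) ≡ 1 (mod 16600), hence d ≡ -6727 ≡ 9873 (mod 16600).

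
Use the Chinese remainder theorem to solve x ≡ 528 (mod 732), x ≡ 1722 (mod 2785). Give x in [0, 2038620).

Write x = 528 + 732·k. Then 732·k ≡ 1722 − 528 ≡ 1194 (mod 2785).
Need 732⁻¹ mod 2785. Extended Euclid on (2785, 732):
2785 = 3×732 + 589
732 = 1×589 + 143
589 = 4×143 + 17
143 = 8×17 + 7
17 = 2×7 + 3
7 = 2×3 + 1
3 = 3×1 + 0
Back-substitute:
1 = 7 − 2·3
1 = −2·17 + 5·7
1 = 5·143 − 42·17
1 = −42·589 + 173·143
1 = 173·732 − 215·589
1 = −215·2785 + 818·732
732⁻¹ ≡ 818 (mod 2785), so k ≡ 818·1194 ≡ 1942 (mod 2785).
x = 528 + 732·1942 = 1422072.

1422072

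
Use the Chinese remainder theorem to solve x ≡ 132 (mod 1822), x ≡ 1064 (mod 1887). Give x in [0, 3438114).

555842

Write x = 132 + 1822·k. Then 1822·k ≡ 1064 − 132 ≡ 932 (mod 1887).
Need 1822⁻¹ mod 1887. Extended Euclid on (1887, 1822):
1887 = 1×1822 + 65
1822 = 28×65 + 2
65 = 32×2 + 1
2 = 2×1 + 0
Back-substitute:
1 = 65 − 32·2
1 = −32·1822 + 897·65
1 = 897·1887 − 929·1822
1822⁻¹ ≡ 958 (mod 1887), so k ≡ 958·932 ≡ 305 (mod 1887).
x = 132 + 1822·305 = 555842.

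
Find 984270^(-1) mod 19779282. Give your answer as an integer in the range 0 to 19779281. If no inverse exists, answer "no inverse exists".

no inverse exists

Compute gcd(984270, 19779282):
19779282 = 20·984270 + 93882
984270 = 10·93882 + 45450
93882 = 2·45450 + 2982
45450 = 15·2982 + 720
2982 = 4·720 + 102
720 = 7·102 + 6
102 = 17·6 + 0
Since gcd = 6 > 1, 984270 is not a unit mod 19779282.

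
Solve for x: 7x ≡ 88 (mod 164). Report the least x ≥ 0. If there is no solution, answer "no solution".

First find gcd(7, 164):
164 = 23·7 + 3
7 = 2·3 + 1
3 = 3·1 + 0
gcd = 1, so a unique solution mod 164 exists.
Back-substitute for the Bézout coefficients:
1 = 7 − 2·3
1 = −2·164 + 47·7
So 7·(47) ≡ 1 (mod 164), giving 7⁻¹ ≡ 47.
x ≡ 7⁻¹·88 ≡ 47·88 ≡ 36 (mod 164).

36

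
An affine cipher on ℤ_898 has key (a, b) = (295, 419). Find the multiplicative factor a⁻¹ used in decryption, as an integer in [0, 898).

Run Euclid on (898, 295):
898 = 3·295 + 13
295 = 22·13 + 9
13 = 1·9 + 4
9 = 2·4 + 1
4 = 4·1 + 0
Since gcd(295, 898) = 1, back-substitute to write 1 as a combination:
1 = 9 − 2·4
1 = −2·13 + 3·9
1 = 3·295 − 68·13
1 = −68·898 + 207·295
So 295·207 ≡ 1 (mod 898).

207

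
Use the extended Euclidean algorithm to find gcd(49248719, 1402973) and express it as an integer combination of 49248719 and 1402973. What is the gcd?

Euclidean algorithm:
49248719 = 35×1402973 + 144664
1402973 = 9×144664 + 100997
144664 = 1×100997 + 43667
100997 = 2×43667 + 13663
43667 = 3×13663 + 2678
13663 = 5×2678 + 273
2678 = 9×273 + 221
273 = 1×221 + 52
221 = 4×52 + 13
52 = 4×13 + 0
gcd(49248719, 1402973) = 13.
Back-substituting:
13 = 221 − 4·52
13 = −4·273 + 5·221
13 = 5·2678 − 49·273
13 = −49·13663 + 250·2678
13 = 250·43667 − 799·13663
13 = −799·100997 + 1848·43667
13 = 1848·144664 − 2647·100997
13 = −2647·1402973 + 25671·144664
13 = 25671·49248719 − 901132·1402973
So 13 = (25671)·49248719 + (-901132)·1402973.

13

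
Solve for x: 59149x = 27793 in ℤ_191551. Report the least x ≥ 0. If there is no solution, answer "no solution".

110451

First find gcd(59149, 191551):
191551 = 3×59149 + 14104
59149 = 4×14104 + 2733
14104 = 5×2733 + 439
2733 = 6×439 + 99
439 = 4×99 + 43
99 = 2×43 + 13
43 = 3×13 + 4
13 = 3×4 + 1
4 = 4×1 + 0
gcd = 1, so a unique solution mod 191551 exists.
Back-substitute for the Bézout coefficients:
1 = 13 − 3·4
1 = −3·43 + 10·13
1 = 10·99 − 23·43
1 = −23·439 + 102·99
1 = 102·2733 − 635·439
1 = −635·14104 + 3277·2733
1 = 3277·59149 − 13743·14104
1 = −13743·191551 + 44506·59149
So 59149·(44506) ≡ 1 (mod 191551), giving 59149⁻¹ ≡ 44506.
x ≡ 59149⁻¹·27793 ≡ 44506·27793 ≡ 110451 (mod 191551).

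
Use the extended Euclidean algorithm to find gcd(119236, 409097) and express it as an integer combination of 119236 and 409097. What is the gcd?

13

Euclidean algorithm:
409097 = 3*119236 + 51389
119236 = 2*51389 + 16458
51389 = 3*16458 + 2015
16458 = 8*2015 + 338
2015 = 5*338 + 325
338 = 1*325 + 13
325 = 25*13 + 0
gcd(119236, 409097) = 13.
Back-substituting:
13 = 338 − 325
13 = −2015 + 6·338
13 = 6·16458 − 49·2015
13 = −49·51389 + 153·16458
13 = 153·119236 − 355·51389
13 = −355·409097 + 1218·119236
So 13 = (-355)·409097 + (1218)·119236.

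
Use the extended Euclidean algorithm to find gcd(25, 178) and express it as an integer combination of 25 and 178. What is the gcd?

1

Euclidean algorithm:
178 = 7·25 + 3
25 = 8·3 + 1
3 = 3·1 + 0
gcd(25, 178) = 1.
Working backward:
1 = 25 − 8·3
1 = −8·178 + 57·25
So 1 = (-8)·178 + (57)·25.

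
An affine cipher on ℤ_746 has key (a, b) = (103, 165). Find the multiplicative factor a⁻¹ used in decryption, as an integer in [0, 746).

507

Extended Euclidean algorithm:
746 = 7·103 + 25
103 = 4·25 + 3
25 = 8·3 + 1
3 = 3·1 + 0
The gcd is 1. Working backward:
1 = 25 − 8·3
1 = −8·103 + 33·25
1 = 33·746 − 239·103
So 103·(-239) ≡ 1 (mod 746), and -239 ≡ 507 (mod 746).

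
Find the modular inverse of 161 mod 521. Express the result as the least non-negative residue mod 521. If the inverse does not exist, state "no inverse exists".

233

Run Euclid on (521, 161):
521 = 3·161 + 38
161 = 4·38 + 9
38 = 4·9 + 2
9 = 4·2 + 1
2 = 2·1 + 0
gcd = 1, so the inverse exists. Back-substitute:
1 = 9 − 4·2
1 = −4·38 + 17·9
1 = 17·161 − 72·38
1 = −72·521 + 233·161
So 161·233 ≡ 1 (mod 521).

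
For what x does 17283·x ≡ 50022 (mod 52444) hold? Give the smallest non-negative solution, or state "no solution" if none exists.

First find gcd(17283, 52444):
52444 = 3*17283 + 595
17283 = 29*595 + 28
595 = 21*28 + 7
28 = 4*7 + 0
gcd = 7 and 7 | 50022, so solutions exist. Divide through by 7: 2469x ≡ 7146 (mod 7492).
Now find 2469⁻¹ mod 7492:
7492 = 3·2469 + 85
2469 = 29·85 + 4
85 = 21·4 + 1
4 = 4·1 + 0
Back-substitute:
1 = 85 − 21·4
1 = −21·2469 + 610·85
1 = 610·7492 − 1851·2469
So 2469·(-1851) ≡ 1 (mod 7492), i.e. 2469⁻¹ ≡ 5641.
Then x ≡ 5641·7146 ≡ 3626 (mod 7492); the smallest non-negative solution is x = 3626.

3626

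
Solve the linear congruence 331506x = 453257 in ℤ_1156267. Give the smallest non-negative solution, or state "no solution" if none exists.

First find gcd(331506, 1156267):
1156267 = 3·331506 + 161749
331506 = 2·161749 + 8008
161749 = 20·8008 + 1589
8008 = 5·1589 + 63
1589 = 25·63 + 14
63 = 4·14 + 7
14 = 2·7 + 0
gcd = 7 and 7 | 453257, so solutions exist. Divide through by 7: 47358x ≡ 64751 (mod 165181).
Now find 47358⁻¹ mod 165181:
165181 = 3·47358 + 23107
47358 = 2·23107 + 1144
23107 = 20·1144 + 227
1144 = 5·227 + 9
227 = 25·9 + 2
9 = 4·2 + 1
2 = 2·1 + 0
Back-substitute:
1 = 9 − 4·2
1 = −4·227 + 101·9
1 = 101·1144 − 509·227
1 = −509·23107 + 10281·1144
1 = 10281·47358 − 21071·23107
1 = −21071·165181 + 73494·47358
So 47358⁻¹ ≡ 73494 (mod 165181).
Then x ≡ 73494·64751 ≡ 110565 (mod 165181); the smallest non-negative solution is x = 110565.

110565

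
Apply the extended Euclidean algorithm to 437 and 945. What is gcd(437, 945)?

Apply Euclid's algorithm to 945 and 437:
945 = 2·437 + 71
437 = 6·71 + 11
71 = 6·11 + 5
11 = 2·5 + 1
5 = 5·1 + 0
gcd(437, 945) = 1.
Express as a combination:
1 = 11 − 2·5
1 = −2·71 + 13·11
1 = 13·437 − 80·71
1 = −80·945 + 173·437
So 1 = (-80)·945 + (173)·437.

1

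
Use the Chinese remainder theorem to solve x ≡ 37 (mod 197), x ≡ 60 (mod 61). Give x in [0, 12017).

1219

Write x = 37 + 197·k. Then 197·k ≡ 60 − 37 ≡ 23 (mod 61).
Need 197⁻¹ mod 61. Extended Euclid on (61, 14):
61 = 4*14 + 5
14 = 2*5 + 4
5 = 1*4 + 1
4 = 4*1 + 0
Back-substitute:
1 = 5 − 4
1 = −14 + 3·5
1 = 3·61 − 13·14
197⁻¹ ≡ 48 (mod 61), so k ≡ 48·23 ≡ 6 (mod 61).
x = 37 + 197·6 = 1219.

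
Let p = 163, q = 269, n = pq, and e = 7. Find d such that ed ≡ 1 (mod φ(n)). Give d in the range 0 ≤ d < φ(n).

18607

φ(n) = (p−1)(q−1) = 162·268 = 43416.
Need d with 7·d ≡ 1 (mod 43416). Apply the extended Euclidean algorithm:
43416 = 6202·7 + 2
7 = 3·2 + 1
2 = 2·1 + 0
Back-substitute:
1 = 7 − 3·2
1 = −3·43416 + 18607·7
So 7·18607 ≡ 1 (mod 43416), hence d = 18607.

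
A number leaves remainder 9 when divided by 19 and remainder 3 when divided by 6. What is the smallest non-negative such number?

9

Write x = 9 + 19·k. Then 19·k ≡ 3 − 9 ≡ 0 (mod 6).
Need 19⁻¹ mod 6. Extended Euclid on (6, 1):
6 = 6·1 + 0
19⁻¹ ≡ 1 (mod 6), so k ≡ 1·0 ≡ 0 (mod 6).
x = 9 + 19·0 = 9.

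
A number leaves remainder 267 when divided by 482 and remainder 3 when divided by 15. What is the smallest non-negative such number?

Write x = 267 + 482·k. Then 482·k ≡ 3 − 267 ≡ 6 (mod 15).
Need 482⁻¹ mod 15. Extended Euclid on (15, 2):
15 = 7·2 + 1
2 = 2·1 + 0
Back-substitute:
1 = 15 − 7·2
482⁻¹ ≡ 8 (mod 15), so k ≡ 8·6 ≡ 3 (mod 15).
x = 267 + 482·3 = 1713.

1713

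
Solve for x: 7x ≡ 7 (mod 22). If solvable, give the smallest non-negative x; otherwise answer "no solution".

1

First find gcd(7, 22):
22 = 3×7 + 1
7 = 7×1 + 0
gcd = 1, so a unique solution mod 22 exists.
Back-substitute for the Bézout coefficients:
1 = 22 − 3·7
So 7·(-3) ≡ 1 (mod 22), giving 7⁻¹ ≡ 19.
x ≡ 7⁻¹·7 ≡ 19·7 ≡ 1 (mod 22).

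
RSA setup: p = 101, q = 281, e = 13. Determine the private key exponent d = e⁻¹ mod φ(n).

15077

φ(n) = (p−1)(q−1) = 100·280 = 28000.
Need d with 13·d ≡ 1 (mod 28000). Apply the extended Euclidean algorithm:
28000 = 2153·13 + 11
13 = 1·11 + 2
11 = 5·2 + 1
2 = 2·1 + 0
Back-substitute:
1 = 11 − 5·2
1 = −5·13 + 6·11
1 = 6·28000 − 12923·13
So 13·(-12923) ≡ 1 (mod 28000), hence d ≡ -12923 ≡ 15077 (mod 28000).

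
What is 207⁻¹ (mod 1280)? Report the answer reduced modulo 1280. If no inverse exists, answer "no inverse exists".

303

Run Euclid on (1280, 207):
1280 = 6×207 + 38
207 = 5×38 + 17
38 = 2×17 + 4
17 = 4×4 + 1
4 = 4×1 + 0
gcd = 1, so the inverse exists. Back-substitute:
1 = 17 − 4·4
1 = −4·38 + 9·17
1 = 9·207 − 49·38
1 = −49·1280 + 303·207
So 207·303 ≡ 1 (mod 1280).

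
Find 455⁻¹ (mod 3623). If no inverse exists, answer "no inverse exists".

2771

Run Euclid on (3623, 455):
3623 = 7*455 + 438
455 = 1*438 + 17
438 = 25*17 + 13
17 = 1*13 + 4
13 = 3*4 + 1
4 = 4*1 + 0
Since gcd(455, 3623) = 1, back-substitute to write 1 as a combination:
1 = 13 − 3·4
1 = −3·17 + 4·13
1 = 4·438 − 103·17
1 = −103·455 + 107·438
1 = 107·3623 − 852·455
Thus 455·(-852) ≡ 1 (mod 3623); reducing, -852 mod 3623 = 2771.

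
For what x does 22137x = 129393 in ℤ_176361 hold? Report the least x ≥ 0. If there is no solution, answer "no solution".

First find gcd(22137, 176361):
176361 = 7*22137 + 21402
22137 = 1*21402 + 735
21402 = 29*735 + 87
735 = 8*87 + 39
87 = 2*39 + 9
39 = 4*9 + 3
9 = 3*3 + 0
gcd = 3 and 3 | 129393, so solutions exist. Divide through by 3: 7379x ≡ 43131 (mod 58787).
Now find 7379⁻¹ mod 58787:
58787 = 7·7379 + 7134
7379 = 1·7134 + 245
7134 = 29·245 + 29
245 = 8·29 + 13
29 = 2·13 + 3
13 = 4·3 + 1
3 = 3·1 + 0
Back-substitute:
1 = 13 − 4·3
1 = −4·29 + 9·13
1 = 9·245 − 76·29
1 = −76·7134 + 2213·245
1 = 2213·7379 − 2289·7134
1 = −2289·58787 + 18236·7379
So 7379⁻¹ ≡ 18236 (mod 58787).
Then x ≡ 18236·43131 ≡ 25643 (mod 58787); the smallest non-negative solution is x = 25643.

25643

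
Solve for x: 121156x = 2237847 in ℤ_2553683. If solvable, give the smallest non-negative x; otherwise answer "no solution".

First find gcd(121156, 2553683):
2553683 = 21×121156 + 9407
121156 = 12×9407 + 8272
9407 = 1×8272 + 1135
8272 = 7×1135 + 327
1135 = 3×327 + 154
327 = 2×154 + 19
154 = 8×19 + 2
19 = 9×2 + 1
2 = 2×1 + 0
gcd = 1, so a unique solution mod 2553683 exists.
Back-substitute for the Bézout coefficients:
1 = 19 − 9·2
1 = −9·154 + 73·19
1 = 73·327 − 155·154
1 = −155·1135 + 538·327
1 = 538·8272 − 3921·1135
1 = −3921·9407 + 4459·8272
1 = 4459·121156 − 57429·9407
1 = −57429·2553683 + 1210468·121156
So 121156·(1210468) ≡ 1 (mod 2553683), giving 121156⁻¹ ≡ 1210468.
x ≡ 121156⁻¹·2237847 ≡ 1210468·2237847 ≡ 2510682 (mod 2553683).

2510682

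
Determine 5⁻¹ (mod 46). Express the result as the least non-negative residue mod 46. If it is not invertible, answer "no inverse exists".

37

Apply the Euclidean algorithm to 46 and 5:
46 = 9*5 + 1
5 = 5*1 + 0
The gcd is 1. Working backward:
1 = 46 − 9·5
So 5·(-9) ≡ 1 (mod 46), and -9 ≡ 37 (mod 46).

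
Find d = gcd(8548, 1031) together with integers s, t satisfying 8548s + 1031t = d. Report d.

Apply Euclid's algorithm to 8548 and 1031:
8548 = 8×1031 + 300
1031 = 3×300 + 131
300 = 2×131 + 38
131 = 3×38 + 17
38 = 2×17 + 4
17 = 4×4 + 1
4 = 4×1 + 0
gcd(8548, 1031) = 1.
Express as a combination:
1 = 17 − 4·4
1 = −4·38 + 9·17
1 = 9·131 − 31·38
1 = −31·300 + 71·131
1 = 71·1031 − 244·300
1 = −244·8548 + 2023·1031
So 1 = (-244)·8548 + (2023)·1031.

1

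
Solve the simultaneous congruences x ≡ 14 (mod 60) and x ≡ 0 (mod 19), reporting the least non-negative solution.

494

Write x = 14 + 60·k. Then 60·k ≡ 0 − 14 ≡ 5 (mod 19).
Need 60⁻¹ mod 19. Extended Euclid on (19, 3):
19 = 6·3 + 1
3 = 3·1 + 0
Back-substitute:
1 = 19 − 6·3
60⁻¹ ≡ 13 (mod 19), so k ≡ 13·5 ≡ 8 (mod 19).
x = 14 + 60·8 = 494.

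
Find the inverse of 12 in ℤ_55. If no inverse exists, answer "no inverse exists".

Apply the Euclidean algorithm to 55 and 12:
55 = 4×12 + 7
12 = 1×7 + 5
7 = 1×5 + 2
5 = 2×2 + 1
2 = 2×1 + 0
Since gcd(12, 55) = 1, back-substitute to write 1 as a combination:
1 = 5 − 2·2
1 = −2·7 + 3·5
1 = 3·12 − 5·7
1 = −5·55 + 23·12
So 12·23 ≡ 1 (mod 55).

23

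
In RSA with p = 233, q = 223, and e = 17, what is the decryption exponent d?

9089

φ(n) = (p−1)(q−1) = 232·222 = 51504.
Need d with 17·d ≡ 1 (mod 51504). Apply the extended Euclidean algorithm:
51504 = 3029·17 + 11
17 = 1·11 + 6
11 = 1·6 + 5
6 = 1·5 + 1
5 = 5·1 + 0
Back-substitute:
1 = 6 − 5
1 = −11 + 2·6
1 = 2·17 − 3·11
1 = −3·51504 + 9089·17
So 17·9089 ≡ 1 (mod 51504), hence d = 9089.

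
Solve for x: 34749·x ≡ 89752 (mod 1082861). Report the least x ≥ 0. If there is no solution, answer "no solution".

First find gcd(34749, 1082861):
1082861 = 31*34749 + 5642
34749 = 6*5642 + 897
5642 = 6*897 + 260
897 = 3*260 + 117
260 = 2*117 + 26
117 = 4*26 + 13
26 = 2*13 + 0
gcd = 13 and 13 | 89752, so solutions exist. Divide through by 13: 2673x ≡ 6904 (mod 83297).
Now find 2673⁻¹ mod 83297:
83297 = 31·2673 + 434
2673 = 6·434 + 69
434 = 6·69 + 20
69 = 3·20 + 9
20 = 2·9 + 2
9 = 4·2 + 1
2 = 2·1 + 0
Back-substitute:
1 = 9 − 4·2
1 = −4·20 + 9·9
1 = 9·69 − 31·20
1 = −31·434 + 195·69
1 = 195·2673 − 1201·434
1 = −1201·83297 + 37426·2673
So 2673⁻¹ ≡ 37426 (mod 83297).
Then x ≡ 37426·6904 ≡ 1810 (mod 83297); the smallest non-negative solution is x = 1810.

1810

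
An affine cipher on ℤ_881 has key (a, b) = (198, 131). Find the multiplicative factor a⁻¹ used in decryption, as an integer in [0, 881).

gcd(881, 198) by repeated division:
881 = 4*198 + 89
198 = 2*89 + 20
89 = 4*20 + 9
20 = 2*9 + 2
9 = 4*2 + 1
2 = 2*1 + 0
The gcd is 1. Working backward:
1 = 9 − 4·2
1 = −4·20 + 9·9
1 = 9·89 − 40·20
1 = −40·198 + 89·89
1 = 89·881 − 396·198
So 198·(-396) ≡ 1 (mod 881), and -396 ≡ 485 (mod 881).

485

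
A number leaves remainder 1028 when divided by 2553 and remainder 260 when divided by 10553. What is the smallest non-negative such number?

Write x = 1028 + 2553·k. Then 2553·k ≡ 260 − 1028 ≡ 9785 (mod 10553).
Need 2553⁻¹ mod 10553. Extended Euclid on (10553, 2553):
10553 = 4*2553 + 341
2553 = 7*341 + 166
341 = 2*166 + 9
166 = 18*9 + 4
9 = 2*4 + 1
4 = 4*1 + 0
Back-substitute:
1 = 9 − 2·4
1 = −2·166 + 37·9
1 = 37·341 − 76·166
1 = −76·2553 + 569·341
1 = 569·10553 − 2352·2553
2553⁻¹ ≡ 8201 (mod 10553), so k ≡ 8201·9785 ≡ 1773 (mod 10553).
x = 1028 + 2553·1773 = 4527497.

4527497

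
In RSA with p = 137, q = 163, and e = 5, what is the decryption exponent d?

8813

φ(n) = (p−1)(q−1) = 136·162 = 22032.
Need d with 5·d ≡ 1 (mod 22032). Apply the extended Euclidean algorithm:
22032 = 4406*5 + 2
5 = 2*2 + 1
2 = 2*1 + 0
Back-substitute:
1 = 5 − 2·2
1 = −2·22032 + 8813·5
So 5·8813 ≡ 1 (mod 22032), hence d = 8813.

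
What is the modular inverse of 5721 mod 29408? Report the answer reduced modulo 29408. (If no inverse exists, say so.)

9705

Run Euclid on (29408, 5721):
29408 = 5·5721 + 803
5721 = 7·803 + 100
803 = 8·100 + 3
100 = 33·3 + 1
3 = 3·1 + 0
Since gcd(5721, 29408) = 1, back-substitute to write 1 as a combination:
1 = 100 − 33·3
1 = −33·803 + 265·100
1 = 265·5721 − 1888·803
1 = −1888·29408 + 9705·5721
So 5721·9705 ≡ 1 (mod 29408).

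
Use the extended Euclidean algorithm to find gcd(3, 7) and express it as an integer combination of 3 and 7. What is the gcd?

Euclidean algorithm:
7 = 2×3 + 1
3 = 3×1 + 0
gcd(3, 7) = 1.
Working backward:
1 = 7 − 2·3
So 1 = (1)·7 + (-2)·3.

1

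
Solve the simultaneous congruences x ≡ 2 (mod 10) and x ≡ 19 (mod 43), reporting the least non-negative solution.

Write x = 2 + 10·k. Then 10·k ≡ 19 − 2 ≡ 17 (mod 43).
Need 10⁻¹ mod 43. Extended Euclid on (43, 10):
43 = 4·10 + 3
10 = 3·3 + 1
3 = 3·1 + 0
Back-substitute:
1 = 10 − 3·3
1 = −3·43 + 13·10
10⁻¹ ≡ 13 (mod 43), so k ≡ 13·17 ≡ 6 (mod 43).
x = 2 + 10·6 = 62.

62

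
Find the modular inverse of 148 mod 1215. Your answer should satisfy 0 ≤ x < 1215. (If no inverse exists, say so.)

862

Extended Euclidean algorithm:
1215 = 8*148 + 31
148 = 4*31 + 24
31 = 1*24 + 7
24 = 3*7 + 3
7 = 2*3 + 1
3 = 3*1 + 0
Since gcd(148, 1215) = 1, back-substitute to write 1 as a combination:
1 = 7 − 2·3
1 = −2·24 + 7·7
1 = 7·31 − 9·24
1 = −9·148 + 43·31
1 = 43·1215 − 353·148
Thus 148·(-353) ≡ 1 (mod 1215); reducing, -353 mod 1215 = 862.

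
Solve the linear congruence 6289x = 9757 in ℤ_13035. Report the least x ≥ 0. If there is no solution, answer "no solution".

2068

First find gcd(6289, 13035):
13035 = 2×6289 + 457
6289 = 13×457 + 348
457 = 1×348 + 109
348 = 3×109 + 21
109 = 5×21 + 4
21 = 5×4 + 1
4 = 4×1 + 0
gcd = 1, so a unique solution mod 13035 exists.
Back-substitute for the Bézout coefficients:
1 = 21 − 5·4
1 = −5·109 + 26·21
1 = 26·348 − 83·109
1 = −83·457 + 109·348
1 = 109·6289 − 1500·457
1 = −1500·13035 + 3109·6289
So 6289·(3109) ≡ 1 (mod 13035), giving 6289⁻¹ ≡ 3109.
x ≡ 6289⁻¹·9757 ≡ 3109·9757 ≡ 2068 (mod 13035).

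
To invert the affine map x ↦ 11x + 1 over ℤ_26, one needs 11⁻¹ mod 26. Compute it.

Extended Euclidean algorithm:
26 = 2*11 + 4
11 = 2*4 + 3
4 = 1*3 + 1
3 = 3*1 + 0
gcd = 1, so the inverse exists. Back-substitute:
1 = 4 − 3
1 = −11 + 3·4
1 = 3·26 − 7·11
So 11·(-7) ≡ 1 (mod 26), and -7 ≡ 19 (mod 26).

19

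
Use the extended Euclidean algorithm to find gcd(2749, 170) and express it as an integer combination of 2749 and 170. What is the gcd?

1

Apply Euclid's algorithm to 2749 and 170:
2749 = 16×170 + 29
170 = 5×29 + 25
29 = 1×25 + 4
25 = 6×4 + 1
4 = 4×1 + 0
gcd(2749, 170) = 1.
Working backward:
1 = 25 − 6·4
1 = −6·29 + 7·25
1 = 7·170 − 41·29
1 = −41·2749 + 663·170
So 1 = (-41)·2749 + (663)·170.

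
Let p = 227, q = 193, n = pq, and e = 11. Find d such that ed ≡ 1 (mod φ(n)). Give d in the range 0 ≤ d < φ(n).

15779

φ(n) = (p−1)(q−1) = 226·192 = 43392.
Need d with 11·d ≡ 1 (mod 43392). Apply the extended Euclidean algorithm:
43392 = 3944*11 + 8
11 = 1*8 + 3
8 = 2*3 + 2
3 = 1*2 + 1
2 = 2*1 + 0
Back-substitute:
1 = 3 − 2
1 = −8 + 3·3
1 = 3·11 − 4·8
1 = −4·43392 + 15779·11
So 11·15779 ≡ 1 (mod 43392), hence d = 15779.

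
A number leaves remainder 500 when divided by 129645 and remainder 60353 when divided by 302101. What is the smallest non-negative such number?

4213463000

Write x = 500 + 129645·k. Then 129645·k ≡ 60353 − 500 ≡ 59853 (mod 302101).
Need 129645⁻¹ mod 302101. Extended Euclid on (302101, 129645):
302101 = 2*129645 + 42811
129645 = 3*42811 + 1212
42811 = 35*1212 + 391
1212 = 3*391 + 39
391 = 10*39 + 1
39 = 39*1 + 0
Back-substitute:
1 = 391 − 10·39
1 = −10·1212 + 31·391
1 = 31·42811 − 1095·1212
1 = −1095·129645 + 3316·42811
1 = 3316·302101 − 7727·129645
129645⁻¹ ≡ 294374 (mod 302101), so k ≡ 294374·59853 ≡ 32500 (mod 302101).
x = 500 + 129645·32500 = 4213463000.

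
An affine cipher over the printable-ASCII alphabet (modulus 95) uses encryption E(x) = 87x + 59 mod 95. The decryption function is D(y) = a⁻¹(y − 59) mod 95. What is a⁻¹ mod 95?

Run Euclid on (95, 87):
95 = 1×87 + 8
87 = 10×8 + 7
8 = 1×7 + 1
7 = 7×1 + 0
The gcd is 1. Working backward:
1 = 8 − 7
1 = −87 + 11·8
1 = 11·95 − 12·87
So 87·(-12) ≡ 1 (mod 95), and -12 ≡ 83 (mod 95).

83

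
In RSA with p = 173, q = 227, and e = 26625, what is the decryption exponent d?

24881

φ(n) = (p−1)(q−1) = 172·226 = 38872.
Need d with 26625·d ≡ 1 (mod 38872). Apply the extended Euclidean algorithm:
38872 = 1·26625 + 12247
26625 = 2·12247 + 2131
12247 = 5·2131 + 1592
2131 = 1·1592 + 539
1592 = 2·539 + 514
539 = 1·514 + 25
514 = 20·25 + 14
25 = 1·14 + 11
14 = 1·11 + 3
11 = 3·3 + 2
3 = 1·2 + 1
2 = 2·1 + 0
Back-substitute:
1 = 3 − 2
1 = −11 + 4·3
1 = 4·14 − 5·11
1 = −5·25 + 9·14
1 = 9·514 − 185·25
1 = −185·539 + 194·514
1 = 194·1592 − 573·539
1 = −573·2131 + 767·1592
1 = 767·12247 − 4408·2131
1 = −4408·26625 + 9583·12247
1 = 9583·38872 − 13991·26625
So 26625·(-13991) ≡ 1 (mod 38872), hence d ≡ -13991 ≡ 24881 (mod 38872).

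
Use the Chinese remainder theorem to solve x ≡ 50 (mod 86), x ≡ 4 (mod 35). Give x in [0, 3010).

Write x = 50 + 86·k. Then 86·k ≡ 4 − 50 ≡ 24 (mod 35).
Need 86⁻¹ mod 35. Extended Euclid on (35, 16):
35 = 2·16 + 3
16 = 5·3 + 1
3 = 3·1 + 0
Back-substitute:
1 = 16 − 5·3
1 = −5·35 + 11·16
86⁻¹ ≡ 11 (mod 35), so k ≡ 11·24 ≡ 19 (mod 35).
x = 50 + 86·19 = 1684.

1684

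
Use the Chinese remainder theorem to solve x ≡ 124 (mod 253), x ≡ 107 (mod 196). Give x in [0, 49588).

Write x = 124 + 253·k. Then 253·k ≡ 107 − 124 ≡ 179 (mod 196).
Need 253⁻¹ mod 196. Extended Euclid on (196, 57):
196 = 3·57 + 25
57 = 2·25 + 7
25 = 3·7 + 4
7 = 1·4 + 3
4 = 1·3 + 1
3 = 3·1 + 0
Back-substitute:
1 = 4 − 3
1 = −7 + 2·4
1 = 2·25 − 7·7
1 = −7·57 + 16·25
1 = 16·196 − 55·57
253⁻¹ ≡ 141 (mod 196), so k ≡ 141·179 ≡ 151 (mod 196).
x = 124 + 253·151 = 38327.

38327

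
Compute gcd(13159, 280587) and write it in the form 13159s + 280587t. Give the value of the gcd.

Apply Euclid's algorithm to 280587 and 13159:
280587 = 21*13159 + 4248
13159 = 3*4248 + 415
4248 = 10*415 + 98
415 = 4*98 + 23
98 = 4*23 + 6
23 = 3*6 + 5
6 = 1*5 + 1
5 = 5*1 + 0
gcd(13159, 280587) = 1.
Working backward:
1 = 6 − 5
1 = −23 + 4·6
1 = 4·98 − 17·23
1 = −17·415 + 72·98
1 = 72·4248 − 737·415
1 = −737·13159 + 2283·4248
1 = 2283·280587 − 48680·13159
So 1 = (2283)·280587 + (-48680)·13159.

1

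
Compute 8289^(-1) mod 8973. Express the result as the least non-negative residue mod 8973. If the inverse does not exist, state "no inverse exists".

no inverse exists

Compute gcd(8289, 8973):
8973 = 1·8289 + 684
8289 = 12·684 + 81
684 = 8·81 + 36
81 = 2·36 + 9
36 = 4·9 + 0
gcd(8289, 8973) = 9 ≠ 1, so 8289 has no multiplicative inverse modulo 8973.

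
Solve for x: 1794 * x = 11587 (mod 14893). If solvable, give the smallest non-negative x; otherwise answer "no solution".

4481

First find gcd(1794, 14893):
14893 = 8·1794 + 541
1794 = 3·541 + 171
541 = 3·171 + 28
171 = 6·28 + 3
28 = 9·3 + 1
3 = 3·1 + 0
gcd = 1, so a unique solution mod 14893 exists.
Back-substitute for the Bézout coefficients:
1 = 28 − 9·3
1 = −9·171 + 55·28
1 = 55·541 − 174·171
1 = −174·1794 + 577·541
1 = 577·14893 − 4790·1794
So 1794·(-4790) ≡ 1 (mod 14893), giving 1794⁻¹ ≡ 10103.
x ≡ 1794⁻¹·11587 ≡ 10103·11587 ≡ 4481 (mod 14893).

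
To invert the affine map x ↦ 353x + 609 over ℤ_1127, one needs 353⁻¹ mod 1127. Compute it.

Apply the Euclidean algorithm to 1127 and 353:
1127 = 3*353 + 68
353 = 5*68 + 13
68 = 5*13 + 3
13 = 4*3 + 1
3 = 3*1 + 0
Since gcd(353, 1127) = 1, back-substitute to write 1 as a combination:
1 = 13 − 4·3
1 = −4·68 + 21·13
1 = 21·353 − 109·68
1 = −109·1127 + 348·353
So 353·348 ≡ 1 (mod 1127).

348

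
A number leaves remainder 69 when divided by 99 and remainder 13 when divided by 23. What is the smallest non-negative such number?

1554

Write x = 69 + 99·k. Then 99·k ≡ 13 − 69 ≡ 13 (mod 23).
Need 99⁻¹ mod 23. Extended Euclid on (23, 7):
23 = 3×7 + 2
7 = 3×2 + 1
2 = 2×1 + 0
Back-substitute:
1 = 7 − 3·2
1 = −3·23 + 10·7
99⁻¹ ≡ 10 (mod 23), so k ≡ 10·13 ≡ 15 (mod 23).
x = 69 + 99·15 = 1554.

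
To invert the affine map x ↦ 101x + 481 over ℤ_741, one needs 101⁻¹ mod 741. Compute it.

719

gcd(741, 101) by repeated division:
741 = 7·101 + 34
101 = 2·34 + 33
34 = 1·33 + 1
33 = 33·1 + 0
gcd = 1, so the inverse exists. Back-substitute:
1 = 34 − 33
1 = −101 + 3·34
1 = 3·741 − 22·101
Thus 101·(-22) ≡ 1 (mod 741); reducing, -22 mod 741 = 719.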